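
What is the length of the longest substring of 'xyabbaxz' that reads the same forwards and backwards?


Scanning 'xyabbaxz' for palindromic substrings.
Substring at positions 2-5: 'abba'.
Check: reverse('abba') = 'abba' -> palindrome confirmed.
Neighbouring characters ('y' / 'x') break symmetry, so it cannot extend further.
No longer palindromic substring exists; longest length = 4

4


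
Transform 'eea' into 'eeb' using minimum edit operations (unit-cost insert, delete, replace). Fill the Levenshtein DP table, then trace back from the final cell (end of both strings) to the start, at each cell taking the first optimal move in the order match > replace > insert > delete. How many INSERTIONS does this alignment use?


Edit distance = 1. Backtracking from cell (3, 3) with preference match > replace > insert > delete,
then listing the resulting alignment 'eea' -> 'eeb' left to right:
  Step 1: keep 'e'
  Step 2: keep 'e'
  Step 3: replace a->b
Total insertions: 0

0


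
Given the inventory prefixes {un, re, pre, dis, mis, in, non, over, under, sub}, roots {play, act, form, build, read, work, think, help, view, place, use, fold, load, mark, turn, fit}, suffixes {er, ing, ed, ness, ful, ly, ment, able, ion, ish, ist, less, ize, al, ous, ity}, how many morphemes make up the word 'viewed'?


Segmenting 'viewed' against the inventory:
  'view' -> root (morpheme 1)
  'ed' -> suffix (morpheme 2)
Total morphemes: 2

2


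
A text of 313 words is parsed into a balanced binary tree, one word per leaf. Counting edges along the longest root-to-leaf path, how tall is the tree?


In a balanced binary tree with n leaves the deepest leaf is ceil(log2(n)) edges below the root.
log2(313) = 8.2900
ceil(8.2900) = 9
height (edges) = 9

9


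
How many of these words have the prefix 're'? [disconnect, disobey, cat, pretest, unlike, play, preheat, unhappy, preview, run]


Checking each word for prefix 're':
  'disconnect' -> no (count: 0)
  'disobey' -> no (count: 0)
  'cat' -> no (count: 0)
  'pretest' -> no (count: 0)
  'unlike' -> no (count: 0)
  'play' -> no (count: 0)
  'preheat' -> no (count: 0)
  'unhappy' -> no (count: 0)
  'preview' -> no (count: 0)
  'run' -> no (count: 0)
Total with prefix 're': 0

0


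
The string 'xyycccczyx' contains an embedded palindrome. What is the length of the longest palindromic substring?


Scanning 'xyycccczyx' for palindromic substrings.
Substring at positions 3-6: 'cccc'.
Check: reverse('cccc') = 'cccc' -> palindrome confirmed.
Neighbouring characters ('y' / 'z') break symmetry, so it cannot extend further.
No longer palindromic substring exists; longest length = 4

4


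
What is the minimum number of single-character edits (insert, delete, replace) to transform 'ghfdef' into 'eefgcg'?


Building DP table for s1='ghfdef' (len 6) and s2='eefgcg' (len 6):
       e  e  f  g  c  g
    0  1  2  3  4  5  6
  g 1  1  2  3  3  4  5
  h 2  2  2  3  4  4  5
  f 3  3  3  2  3  4  5
  d 4  4  4  3  3  4  5
  e 5  4  4  4  4  4  5
  f 6  5  5  4  5  5  5
Edit distance = dp[6][6] = 5

5


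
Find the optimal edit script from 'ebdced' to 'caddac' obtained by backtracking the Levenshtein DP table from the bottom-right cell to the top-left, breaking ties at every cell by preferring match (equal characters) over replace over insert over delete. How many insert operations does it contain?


Edit distance = 5. Backtracking from cell (6, 6) with preference match > replace > insert > delete,
then listing the resulting alignment 'ebdced' -> 'caddac' left to right:
  Step 1: replace e->c
  Step 2: replace b->a
  Step 3: keep 'd'
  Step 4: replace c->d
  Step 5: replace e->a
  Step 6: replace d->c
Total insertions: 0

0


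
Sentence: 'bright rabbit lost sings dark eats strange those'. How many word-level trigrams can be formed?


Word trigrams from [8] words:
  Trigram 1: (bright rabbit lost)
  Trigram 2: (rabbit lost sings)
  Trigram 3: (lost sings dark)
  Trigram 4: (sings dark eats)
  Trigram 5: (dark eats strange)
  Trigram 6: (eats strange those)
Total word trigrams: 8 - 2 = 6

6


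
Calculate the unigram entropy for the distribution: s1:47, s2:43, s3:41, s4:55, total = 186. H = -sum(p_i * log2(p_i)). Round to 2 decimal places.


Computing entropy H = -sum(p_i * log2(p_i)):
  s1: p = 47/186 = 0.2527, -p*log2(p) = 0.5015
  s2: p = 43/186 = 0.2312, -p*log2(p) = 0.4885
  s3: p = 41/186 = 0.2204, -p*log2(p) = 0.4809
  s4: p = 55/186 = 0.2957, -p*log2(p) = 0.5198
H = sum of terms = 1.9907
Rounded to 2 decimals: 1.99

1.99


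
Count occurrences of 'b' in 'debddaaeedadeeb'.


Scanning 'debddaaeedadeeb' for 'b':
  Position 2: 'b' -> MATCH (count: 1)
  Position 14: 'b' -> MATCH (count: 2)
Total occurrences of 'b': 2

2


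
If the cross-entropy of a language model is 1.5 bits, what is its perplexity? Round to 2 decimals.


Perplexity formula: PP = 2^H
H = 1.5
PP = 2^1.5
Decompose: 2^1.5 = 2^1 * 2^0.5 = 2^1 * sqrt(2)
2^1 = 2, sqrt(2) ~ 1.4142136
PP ~ 2 * 1.4142136 = 2.8284272
Rounded to 2 decimals: 2.83

2.83


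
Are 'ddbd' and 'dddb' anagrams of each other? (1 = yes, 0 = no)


Sort characters of 'ddbd': 'bddd'
Sort characters of 'dddb': 'bddd'
Sorted forms match -> they ARE anagrams
Result: 1

1


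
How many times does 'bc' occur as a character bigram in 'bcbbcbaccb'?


Scanning 'bcbbcbaccb' for bigram 'bc':
  Position 0: 'bc' -> MATCH
  Position 1: 'cb' -> no
  Position 2: 'bb' -> no
  Position 3: 'bc' -> MATCH
  Position 4: 'cb' -> no
  Position 5: 'ba' -> no
  Position 6: 'ac' -> no
  Position 7: 'cc' -> no
  Position 8: 'cb' -> no
Total matches: 2

2


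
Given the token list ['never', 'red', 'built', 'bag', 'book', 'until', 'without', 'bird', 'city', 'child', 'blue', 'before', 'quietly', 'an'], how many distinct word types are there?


Listing all tokens and tracking unique types:
  Token 1: 'never' -> NEW (unique so far: 1)
  Token 2: 'red' -> NEW (unique so far: 2)
  Token 3: 'built' -> NEW (unique so far: 3)
  Token 4: 'bag' -> NEW (unique so far: 4)
  Token 5: 'book' -> NEW (unique so far: 5)
  Token 6: 'until' -> NEW (unique so far: 6)
  Token 7: 'without' -> NEW (unique so far: 7)
  Token 8: 'bird' -> NEW (unique so far: 8)
  Token 9: 'city' -> NEW (unique so far: 9)
  Token 10: 'child' -> NEW (unique so far: 10)
  Token 11: 'blue' -> NEW (unique so far: 11)
  Token 12: 'before' -> NEW (unique so far: 12)
  Token 13: 'quietly' -> NEW (unique so far: 13)
  Token 14: 'an' -> NEW (unique so far: 14)
Unique types: ('an', 'bag', 'before', 'bird', 'blue', 'book', 'built', 'child', 'city', 'never', 'quietly', 'red', 'until', 'without')
Vocabulary size: 14

14


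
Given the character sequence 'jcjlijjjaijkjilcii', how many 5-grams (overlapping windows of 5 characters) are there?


String 'jcjlijjjaijkjilcii' has length L = 18.
Number of overlapping n-grams = L - n + 1
Substituting: 18 - 5 + 1 = 14

14


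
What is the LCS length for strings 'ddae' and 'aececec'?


DP table for LCS of 'ddae' and 'aececec':
       a  e  c  e  c  e  c
    0  0  0  0  0  0  0  0
  d 0  0  0  0  0  0  0  0
  d 0  0  0  0  0  0  0  0
  a 0  1  1  1  1  1  1  1
  e 0  1  2  2  2  2  2  2
LCS: 'ae'
LCS length = 2

2


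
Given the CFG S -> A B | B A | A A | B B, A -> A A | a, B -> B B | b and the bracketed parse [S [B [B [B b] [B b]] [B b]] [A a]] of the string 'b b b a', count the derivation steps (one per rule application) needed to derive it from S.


Every bracketed nonterminal node [X ...] in the tree is produced by exactly one rule application.
Reading the tree off as a leftmost derivation:
  Step 1: S  =>  B A   (applied S -> B A)
  Step 2: B A  =>  B B A   (applied B -> B B)
  Step 3: B B A  =>  B B B A   (applied B -> B B)
  Step 4: B B B A  =>  b B B A   (applied B -> b)
  Step 5: b B B A  =>  b b B A   (applied B -> b)
  Step 6: b b B A  =>  b b b A   (applied B -> b)
  Step 7: b b b A  =>  b b b a   (applied A -> a)
Final yield: b b b a
Total rewrite steps: 7

7


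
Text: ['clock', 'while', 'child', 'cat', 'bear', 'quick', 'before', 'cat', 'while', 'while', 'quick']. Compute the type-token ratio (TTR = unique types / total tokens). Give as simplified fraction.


Tokens: 11
Unique types: ('bear', 'before', 'cat', 'child', 'clock', 'quick', 'while') = 7
TTR = 7/11
Already in lowest terms.

7/11


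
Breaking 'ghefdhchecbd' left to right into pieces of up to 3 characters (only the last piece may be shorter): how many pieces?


'ghefdhchecbd' has 12 characters.
Chunking with max size 3:
  Chunk 1: 'ghe' (positions 0-2)
  Chunk 2: 'fdh' (positions 3-5)
  Chunk 3: 'che' (positions 6-8)
  Chunk 4: 'cbd' (positions 9-11)
Total chunks: ceil(12 / 3) = 4

4


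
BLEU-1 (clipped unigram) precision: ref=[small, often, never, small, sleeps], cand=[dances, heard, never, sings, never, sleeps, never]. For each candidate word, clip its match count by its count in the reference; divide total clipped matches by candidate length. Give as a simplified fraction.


Reference word counts: {'never': 1, 'often': 1, 'sleeps': 1, 'small': 2}
Checking each candidate word (with clipping):
  'dances' -> not in reference -> no match (matches: 0)
  'heard' -> not in reference -> no match (matches: 0)
  'never' -> in reference (ref count 1, used 1/1) -> match (matches: 1)
  'sings' -> not in reference -> no match (matches: 1)
  'never' -> ref count 1 already used up (1/1) -> clipped, no match (matches: 1)
  'sleeps' -> in reference (ref count 1, used 1/1) -> match (matches: 2)
  'never' -> ref count 1 already used up (1/1) -> clipped, no match (matches: 2)
Clipped matches: 2, Candidate length: 7
Precision = 2/7

2/7


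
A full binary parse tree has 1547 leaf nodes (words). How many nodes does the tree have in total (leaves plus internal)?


Leaf nodes (terminals): 1547
Internal nodes = n - 1 = 1547 - 1 = 1546
Total = leaves + internal = 1547 + 1546 = 3093

3093


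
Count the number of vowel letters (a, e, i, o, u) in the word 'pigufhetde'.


Scanning each character of 'pigufhetde':
  Position 1: 'p' -> consonant (running count: 0)
  Position 2: 'i' -> vowel (running count: 1)
  Position 3: 'g' -> consonant (running count: 1)
  Position 4: 'u' -> vowel (running count: 2)
  Position 5: 'f' -> consonant (running count: 2)
  Position 6: 'h' -> consonant (running count: 2)
  Position 7: 'e' -> vowel (running count: 3)
  Position 8: 't' -> consonant (running count: 3)
  Position 9: 'd' -> consonant (running count: 3)
  Position 10: 'e' -> vowel (running count: 4)
Total vowels: 4

4


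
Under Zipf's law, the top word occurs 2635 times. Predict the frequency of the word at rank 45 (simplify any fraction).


Zipf's law: freq(rank) = f1 / rank
f1 = 2635, rank = 45
freq = 2635 / 45
GCD(2635, 45) = 5
Simplified: 527/9

527/9


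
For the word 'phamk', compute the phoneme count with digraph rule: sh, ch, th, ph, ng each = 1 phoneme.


Parsing 'phamk' greedily, digraphs first:
  'ph' -> digraph (1 consonant phoneme) (phonemes so far: 1)
  'a' -> vowel phoneme (phonemes so far: 2)
  'm' -> consonant phoneme (phonemes so far: 3)
  'k' -> consonant phoneme (phonemes so far: 4)
Total phonemes: 4

4


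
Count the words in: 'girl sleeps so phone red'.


Counting words by splitting on spaces:
  Word 1: 'girl'
  Word 2: 'sleeps'
  Word 3: 'so'
  Word 4: 'phone'
  Word 5: 'red'
Total words: 5

5


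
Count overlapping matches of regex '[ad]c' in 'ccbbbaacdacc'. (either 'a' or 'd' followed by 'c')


Pattern: [ad]c means either 'a' or 'd' followed by 'c'.
Scanning 'ccbbbaacdacc' position-by-position:
  Pos 0: window 'cc' -> no
  Pos 1: window 'cb' -> no
  Pos 2: window 'bb' -> no
  Pos 3: window 'bb' -> no
  Pos 4: window 'ba' -> no
  Pos 5: window 'aa' -> no
  Pos 6: window 'ac' -> MATCH
  Pos 7: window 'cd' -> no
  Pos 8: window 'da' -> no
  Pos 9: window 'ac' -> MATCH
  Pos 10: window 'cc' -> no
  Pos 11: window 'c' -> no
Total matches: 2

2


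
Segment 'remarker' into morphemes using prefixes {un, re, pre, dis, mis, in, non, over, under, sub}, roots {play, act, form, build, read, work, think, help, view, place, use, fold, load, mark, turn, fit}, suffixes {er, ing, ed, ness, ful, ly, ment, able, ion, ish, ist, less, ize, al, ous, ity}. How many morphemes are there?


Segmenting 'remarker' against the inventory:
  're' -> prefix (morpheme 1)
  'mark' -> root (morpheme 2)
  'er' -> suffix (morpheme 3)
Total morphemes: 3

3


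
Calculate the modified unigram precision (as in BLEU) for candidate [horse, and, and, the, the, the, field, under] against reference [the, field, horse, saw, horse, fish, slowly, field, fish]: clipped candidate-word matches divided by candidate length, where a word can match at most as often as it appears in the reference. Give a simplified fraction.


Reference word counts: {'field': 2, 'fish': 2, 'horse': 2, 'saw': 1, 'slowly': 1, 'the': 1}
Checking each candidate word (with clipping):
  'horse' -> in reference (ref count 2, used 1/2) -> match (matches: 1)
  'and' -> not in reference -> no match (matches: 1)
  'and' -> not in reference -> no match (matches: 1)
  'the' -> in reference (ref count 1, used 1/1) -> match (matches: 2)
  'the' -> ref count 1 already used up (1/1) -> clipped, no match (matches: 2)
  'the' -> ref count 1 already used up (1/1) -> clipped, no match (matches: 2)
  'field' -> in reference (ref count 2, used 1/2) -> match (matches: 3)
  'under' -> not in reference -> no match (matches: 3)
Clipped matches: 3, Candidate length: 8
Precision = 3/8

3/8


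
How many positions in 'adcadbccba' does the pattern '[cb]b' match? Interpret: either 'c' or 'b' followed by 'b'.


Pattern: [cb]b means either 'c' or 'b' followed by 'b'.
Scanning 'adcadbccba' position-by-position:
  Pos 0: window 'ad' -> no
  Pos 1: window 'dc' -> no
  Pos 2: window 'ca' -> no
  Pos 3: window 'ad' -> no
  Pos 4: window 'db' -> no
  Pos 5: window 'bc' -> no
  Pos 6: window 'cc' -> no
  Pos 7: window 'cb' -> MATCH
  Pos 8: window 'ba' -> no
  Pos 9: window 'a' -> no
Total matches: 1

1


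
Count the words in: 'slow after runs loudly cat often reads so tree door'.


Counting words by splitting on spaces:
  Word 1: 'slow'
  Word 2: 'after'
  Word 3: 'runs'
  Word 4: 'loudly'
  Word 5: 'cat'
  Word 6: 'often'
  Word 7: 'reads'
  Word 8: 'so'
  Word 9: 'tree'
  Word 10: 'door'
Total words: 10

10


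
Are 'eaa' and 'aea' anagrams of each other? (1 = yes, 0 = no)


Sort characters of 'eaa': 'aae'
Sort characters of 'aea': 'aae'
Sorted forms match -> they ARE anagrams
Result: 1

1


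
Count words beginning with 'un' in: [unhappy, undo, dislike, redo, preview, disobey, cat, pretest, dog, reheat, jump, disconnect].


Checking each word for prefix 'un':
  'unhappy' -> YES, starts with 'un' (count: 1)
  'undo' -> YES, starts with 'un' (count: 2)
  'dislike' -> no (count: 2)
  'redo' -> no (count: 2)
  'preview' -> no (count: 2)
  'disobey' -> no (count: 2)
  'cat' -> no (count: 2)
  'pretest' -> no (count: 2)
  'dog' -> no (count: 2)
  'reheat' -> no (count: 2)
  'jump' -> no (count: 2)
  'disconnect' -> no (count: 2)
Total with prefix 'un': 2

2


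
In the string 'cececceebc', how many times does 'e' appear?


Scanning 'cececceebc' for 'e':
  Position 1: 'e' -> MATCH (count: 1)
  Position 3: 'e' -> MATCH (count: 2)
  Position 6: 'e' -> MATCH (count: 3)
  Position 7: 'e' -> MATCH (count: 4)
Total occurrences of 'e': 4

4


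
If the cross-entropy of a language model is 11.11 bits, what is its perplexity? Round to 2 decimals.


Perplexity formula: PP = 2^H
H = 11.11
PP = 2^11.11
Decompose: 2^11.11 = 2^11 * 2^0.11
2^11 = 2048, 2^0.11 ~ 1.0792282
PP ~ 2048 * 1.0792282 = 2210.2593536
Rounded to 2 decimals: 2210.26

2210.26


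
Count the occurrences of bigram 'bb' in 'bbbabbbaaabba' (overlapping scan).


Scanning 'bbbabbbaaabba' for bigram 'bb':
  Position 0: 'bb' -> MATCH
  Position 1: 'bb' -> MATCH
  Position 2: 'ba' -> no
  Position 3: 'ab' -> no
  Position 4: 'bb' -> MATCH
  Position 5: 'bb' -> MATCH
  Position 6: 'ba' -> no
  Position 7: 'aa' -> no
  Position 8: 'aa' -> no
  Position 9: 'ab' -> no
  Position 10: 'bb' -> MATCH
  Position 11: 'ba' -> no
Total matches: 5

5


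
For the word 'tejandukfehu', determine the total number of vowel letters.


Scanning each character of 'tejandukfehu':
  Position 1: 't' -> consonant (running count: 0)
  Position 2: 'e' -> vowel (running count: 1)
  Position 3: 'j' -> consonant (running count: 1)
  Position 4: 'a' -> vowel (running count: 2)
  Position 5: 'n' -> consonant (running count: 2)
  Position 6: 'd' -> consonant (running count: 2)
  Position 7: 'u' -> vowel (running count: 3)
  Position 8: 'k' -> consonant (running count: 3)
  Position 9: 'f' -> consonant (running count: 3)
  Position 10: 'e' -> vowel (running count: 4)
  Position 11: 'h' -> consonant (running count: 4)
  Position 12: 'u' -> vowel (running count: 5)
Total vowels: 5

5


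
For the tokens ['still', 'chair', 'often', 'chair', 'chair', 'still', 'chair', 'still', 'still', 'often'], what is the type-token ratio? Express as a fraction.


Tokens: 10
Unique types: ('chair', 'often', 'still') = 3
TTR = 3/10
Already in lowest terms.

3/10


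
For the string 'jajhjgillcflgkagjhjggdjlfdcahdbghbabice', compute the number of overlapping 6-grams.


String 'jajhjgillcflgkagjhjggdjlfdcahdbghbabice' has length L = 39.
Number of overlapping n-grams = L - n + 1
Substituting: 39 - 6 + 1 = 34

34


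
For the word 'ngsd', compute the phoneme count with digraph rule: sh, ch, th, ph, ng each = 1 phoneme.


Parsing 'ngsd' greedily, digraphs first:
  'ng' -> digraph (1 consonant phoneme) (phonemes so far: 1)
  's' -> consonant phoneme (phonemes so far: 2)
  'd' -> consonant phoneme (phonemes so far: 3)
Total phonemes: 3

3


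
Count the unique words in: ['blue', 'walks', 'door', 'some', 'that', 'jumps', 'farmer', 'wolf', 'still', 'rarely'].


Listing all tokens and tracking unique types:
  Token 1: 'blue' -> NEW (unique so far: 1)
  Token 2: 'walks' -> NEW (unique so far: 2)
  Token 3: 'door' -> NEW (unique so far: 3)
  Token 4: 'some' -> NEW (unique so far: 4)
  Token 5: 'that' -> NEW (unique so far: 5)
  Token 6: 'jumps' -> NEW (unique so far: 6)
  Token 7: 'farmer' -> NEW (unique so far: 7)
  Token 8: 'wolf' -> NEW (unique so far: 8)
  Token 9: 'still' -> NEW (unique so far: 9)
  Token 10: 'rarely' -> NEW (unique so far: 10)
Unique types: ('blue', 'door', 'farmer', 'jumps', 'rarely', 'some', 'still', 'that', 'walks', 'wolf')
Vocabulary size: 10

10


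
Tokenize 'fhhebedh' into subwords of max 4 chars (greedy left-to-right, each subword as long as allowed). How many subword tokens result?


'fhhebedh' has 8 characters.
Chunking with max size 4:
  Chunk 1: 'fhhe' (positions 0-3)
  Chunk 2: 'bedh' (positions 4-7)
Total chunks: ceil(8 / 4) = 2

2


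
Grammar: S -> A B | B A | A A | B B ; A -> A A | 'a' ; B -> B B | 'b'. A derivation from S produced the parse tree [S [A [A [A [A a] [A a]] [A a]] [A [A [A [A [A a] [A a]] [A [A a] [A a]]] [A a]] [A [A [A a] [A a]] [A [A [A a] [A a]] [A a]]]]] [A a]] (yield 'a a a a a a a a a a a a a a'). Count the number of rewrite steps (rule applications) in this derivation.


Every bracketed nonterminal node [X ...] in the tree is produced by exactly one rule application.
Reading the tree off as a leftmost derivation:
  Step 1: S  =>  A A   (applied S -> A A)
  Step 2: A A  =>  A A A   (applied A -> A A)
  Step 3: A A A  =>  A A A A   (applied A -> A A)
  Step 4: A A A A  =>  A A A A A   (applied A -> A A)
  Step 5: A A A A A  =>  a A A A A   (applied A -> a)
  Step 6: a A A A A  =>  a a A A A   (applied A -> a)
  Step 7: a a A A A  =>  a a a A A   (applied A -> a)
  Step 8: a a a A A  =>  a a a A A A   (applied A -> A A)
  Step 9: a a a A A A  =>  a a a A A A A   (applied A -> A A)
  Step 10: a a a A A A A  =>  a a a A A A A A   (applied A -> A A)
  Step 11: a a a A A A A A  =>  a a a A A A A A A   (applied A -> A A)
  Step 12: a a a A A A A A A  =>  a a a a A A A A A   (applied A -> a)
  Step 13: a a a a A A A A A  =>  a a a a a A A A A   (applied A -> a)
  Step 14: a a a a a A A A A  =>  a a a a a A A A A A   (applied A -> A A)
  Step 15: a a a a a A A A A A  =>  a a a a a a A A A A   (applied A -> a)
  Step 16: a a a a a a A A A A  =>  a a a a a a a A A A   (applied A -> a)
  Step 17: a a a a a a a A A A  =>  a a a a a a a a A A   (applied A -> a)
  Step 18: a a a a a a a a A A  =>  a a a a a a a a A A A   (applied A -> A A)
  Step 19: a a a a a a a a A A A  =>  a a a a a a a a A A A A   (applied A -> A A)
  Step 20: a a a a a a a a A A A A  =>  a a a a a a a a a A A A   (applied A -> a)
  Step 21: a a a a a a a a a A A A  =>  a a a a a a a a a a A A   (applied A -> a)
  Step 22: a a a a a a a a a a A A  =>  a a a a a a a a a a A A A   (applied A -> A A)
  Step 23: a a a a a a a a a a A A A  =>  a a a a a a a a a a A A A A   (applied A -> A A)
  Step 24: a a a a a a a a a a A A A A  =>  a a a a a a a a a a a A A A   (applied A -> a)
  Step 25: a a a a a a a a a a a A A A  =>  a a a a a a a a a a a a A A   (applied A -> a)
  Step 26: a a a a a a a a a a a a A A  =>  a a a a a a a a a a a a a A   (applied A -> a)
  Step 27: a a a a a a a a a a a a a A  =>  a a a a a a a a a a a a a a   (applied A -> a)
Final yield: a a a a a a a a a a a a a a
Total rewrite steps: 27

27


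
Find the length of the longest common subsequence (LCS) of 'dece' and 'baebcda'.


DP table for LCS of 'dece' and 'baebcda':
       b  a  e  b  c  d  a
    0  0  0  0  0  0  0  0
  d 0  0  0  0  0  0  1  1
  e 0  0  0  1  1  1  1  1
  c 0  0  0  1  1  2  2  2
  e 0  0  0  1  1  2  2  2
LCS: 'ec'
LCS length = 2

2


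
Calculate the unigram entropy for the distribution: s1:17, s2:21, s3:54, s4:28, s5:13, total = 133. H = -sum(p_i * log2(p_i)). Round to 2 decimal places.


Computing entropy H = -sum(p_i * log2(p_i)):
  s1: p = 17/133 = 0.1278, -p*log2(p) = 0.3793
  s2: p = 21/133 = 0.1579, -p*log2(p) = 0.4205
  s3: p = 54/133 = 0.4060, -p*log2(p) = 0.5280
  s4: p = 28/133 = 0.2105, -p*log2(p) = 0.4732
  s5: p = 13/133 = 0.0977, -p*log2(p) = 0.3279
H = sum of terms = 2.1289
Rounded to 2 decimals: 2.13

2.13


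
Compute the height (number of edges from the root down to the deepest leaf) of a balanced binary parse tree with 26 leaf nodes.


In a balanced binary tree with n leaves the deepest leaf is ceil(log2(n)) edges below the root.
log2(26) = 4.7004
ceil(4.7004) = 5
height (edges) = 5

5


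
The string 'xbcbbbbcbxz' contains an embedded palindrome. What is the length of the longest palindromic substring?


Scanning 'xbcbbbbcbxz' for palindromic substrings.
Substring at positions 0-9: 'xbcbbbbcbx'.
Check: reverse('xbcbbbbcbx') = 'xbcbbbbcbx' -> palindrome confirmed.
Neighbouring characters ('-' / 'z') break symmetry, so it cannot extend further.
No longer palindromic substring exists; longest length = 10

10


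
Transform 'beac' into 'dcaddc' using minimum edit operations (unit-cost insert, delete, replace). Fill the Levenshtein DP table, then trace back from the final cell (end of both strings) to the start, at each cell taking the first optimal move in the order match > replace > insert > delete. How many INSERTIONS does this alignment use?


Edit distance = 4. Backtracking from cell (4, 6) with preference match > replace > insert > delete,
then listing the resulting alignment 'beac' -> 'dcaddc' left to right:
  Step 1: replace b->d
  Step 2: replace e->c
  Step 3: keep 'a'
  Step 4: insert 'd' [insertion #1]
  Step 5: insert 'd' [insertion #2]
  Step 6: keep 'c'
Total insertions: 2

2


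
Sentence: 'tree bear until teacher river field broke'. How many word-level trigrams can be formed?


Word trigrams from [7] words:
  Trigram 1: (tree bear until)
  Trigram 2: (bear until teacher)
  Trigram 3: (until teacher river)
  Trigram 4: (teacher river field)
  Trigram 5: (river field broke)
Total word trigrams: 7 - 2 = 5

5


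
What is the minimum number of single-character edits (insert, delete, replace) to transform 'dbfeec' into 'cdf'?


Building DP table for s1='dbfeec' (len 6) and s2='cdf' (len 3):
       c  d  f
    0  1  2  3
  d 1  1  1  2
  b 2  2  2  2
  f 3  3  3  2
  e 4  4  4  3
  e 5  5  5  4
  c 6  5  6  5
Edit distance = dp[6][3] = 5

5


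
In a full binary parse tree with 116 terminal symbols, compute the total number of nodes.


Leaf nodes (terminals): 116
Internal nodes = n - 1 = 116 - 1 = 115
Total = leaves + internal = 116 + 115 = 231

231


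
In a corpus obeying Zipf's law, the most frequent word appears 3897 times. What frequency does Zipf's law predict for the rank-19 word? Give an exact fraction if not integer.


Zipf's law: freq(rank) = f1 / rank
f1 = 3897, rank = 19
freq = 3897 / 19
GCD(3897, 19) = 1
Simplified: 3897/19

3897/19


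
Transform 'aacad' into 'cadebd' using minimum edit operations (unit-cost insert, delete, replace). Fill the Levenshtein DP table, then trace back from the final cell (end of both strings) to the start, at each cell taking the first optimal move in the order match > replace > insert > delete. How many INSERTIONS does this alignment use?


Edit distance = 4. Backtracking from cell (5, 6) with preference match > replace > insert > delete,
then listing the resulting alignment 'aacad' -> 'cadebd' left to right:
  Step 1: insert 'c' [insertion #1]
  Step 2: keep 'a'
  Step 3: replace a->d
  Step 4: replace c->e
  Step 5: replace a->b
  Step 6: keep 'd'
Total insertions: 1

1


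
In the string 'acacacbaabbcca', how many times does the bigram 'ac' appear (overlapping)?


Scanning 'acacacbaabbcca' for bigram 'ac':
  Position 0: 'ac' -> MATCH
  Position 1: 'ca' -> no
  Position 2: 'ac' -> MATCH
  Position 3: 'ca' -> no
  Position 4: 'ac' -> MATCH
  Position 5: 'cb' -> no
  Position 6: 'ba' -> no
  Position 7: 'aa' -> no
  Position 8: 'ab' -> no
  Position 9: 'bb' -> no
  Position 10: 'bc' -> no
  Position 11: 'cc' -> no
  Position 12: 'ca' -> no
Total matches: 3

3


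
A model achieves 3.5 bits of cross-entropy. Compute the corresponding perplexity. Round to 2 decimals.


Perplexity formula: PP = 2^H
H = 3.5
PP = 2^3.5
Decompose: 2^3.5 = 2^3 * 2^0.5 = 2^3 * sqrt(2)
2^3 = 8, sqrt(2) ~ 1.4142136
PP ~ 8 * 1.4142136 = 11.3137088
Rounded to 2 decimals: 11.31

11.31


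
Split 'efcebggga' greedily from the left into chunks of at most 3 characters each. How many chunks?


'efcebggga' has 9 characters.
Chunking with max size 3:
  Chunk 1: 'efc' (positions 0-2)
  Chunk 2: 'ebg' (positions 3-5)
  Chunk 3: 'gga' (positions 6-8)
Total chunks: ceil(9 / 3) = 3

3


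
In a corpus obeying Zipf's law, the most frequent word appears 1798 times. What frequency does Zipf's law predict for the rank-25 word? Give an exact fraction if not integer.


Zipf's law: freq(rank) = f1 / rank
f1 = 1798, rank = 25
freq = 1798 / 25
GCD(1798, 25) = 1
Simplified: 1798/25

1798/25


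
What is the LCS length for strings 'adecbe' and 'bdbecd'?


DP table for LCS of 'adecbe' and 'bdbecd':
       b  d  b  e  c  d
    0  0  0  0  0  0  0
  a 0  0  0  0  0  0  0
  d 0  0  1  1  1  1  1
  e 0  0  1  1  2  2  2
  c 0  0  1  1  2  3  3
  b 0  1  1  2  2  3  3
  e 0  1  1  2  3  3  3
LCS: 'dec'
LCS length = 3

3


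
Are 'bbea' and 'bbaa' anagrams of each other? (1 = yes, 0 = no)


Sort characters of 'bbea': 'abbe'
Sort characters of 'bbaa': 'aabb'
Sorted forms differ -> they are NOT anagrams
Result: 0

0


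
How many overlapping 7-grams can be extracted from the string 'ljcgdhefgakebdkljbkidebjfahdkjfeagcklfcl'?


String 'ljcgdhefgakebdkljbkidebjfahdkjfeagcklfcl' has length L = 40.
Number of overlapping n-grams = L - n + 1
Substituting: 40 - 7 + 1 = 34

34


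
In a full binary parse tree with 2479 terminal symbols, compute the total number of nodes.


Leaf nodes (terminals): 2479
Internal nodes = n - 1 = 2479 - 1 = 2478
Total = leaves + internal = 2479 + 2478 = 4957

4957


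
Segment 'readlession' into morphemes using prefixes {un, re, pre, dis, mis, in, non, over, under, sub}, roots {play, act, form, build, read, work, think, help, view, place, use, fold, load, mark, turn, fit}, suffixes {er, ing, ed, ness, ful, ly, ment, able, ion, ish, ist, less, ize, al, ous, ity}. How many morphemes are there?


Segmenting 'readlession' against the inventory:
  'read' -> root (morpheme 1)
  'less' -> suffix (morpheme 2)
  'ion' -> suffix (morpheme 3)
Total morphemes: 3

3


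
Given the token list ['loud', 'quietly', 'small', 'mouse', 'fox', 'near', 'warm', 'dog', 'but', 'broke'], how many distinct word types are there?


Listing all tokens and tracking unique types:
  Token 1: 'loud' -> NEW (unique so far: 1)
  Token 2: 'quietly' -> NEW (unique so far: 2)
  Token 3: 'small' -> NEW (unique so far: 3)
  Token 4: 'mouse' -> NEW (unique so far: 4)
  Token 5: 'fox' -> NEW (unique so far: 5)
  Token 6: 'near' -> NEW (unique so far: 6)
  Token 7: 'warm' -> NEW (unique so far: 7)
  Token 8: 'dog' -> NEW (unique so far: 8)
  Token 9: 'but' -> NEW (unique so far: 9)
  Token 10: 'broke' -> NEW (unique so far: 10)
Unique types: ('broke', 'but', 'dog', 'fox', 'loud', 'mouse', 'near', 'quietly', 'small', 'warm')
Vocabulary size: 10

10


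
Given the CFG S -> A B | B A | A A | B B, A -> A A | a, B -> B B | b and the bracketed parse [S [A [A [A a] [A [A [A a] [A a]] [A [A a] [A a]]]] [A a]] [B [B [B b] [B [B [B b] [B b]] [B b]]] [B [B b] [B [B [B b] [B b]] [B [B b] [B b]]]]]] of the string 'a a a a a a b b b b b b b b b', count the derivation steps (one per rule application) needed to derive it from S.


Every bracketed nonterminal node [X ...] in the tree is produced by exactly one rule application.
Reading the tree off as a leftmost derivation:
  Step 1: S  =>  A B   (applied S -> A B)
  Step 2: A B  =>  A A B   (applied A -> A A)
  Step 3: A A B  =>  A A A B   (applied A -> A A)
  Step 4: A A A B  =>  a A A B   (applied A -> a)
  Step 5: a A A B  =>  a A A A B   (applied A -> A A)
  Step 6: a A A A B  =>  a A A A A B   (applied A -> A A)
  Step 7: a A A A A B  =>  a a A A A B   (applied A -> a)
  Step 8: a a A A A B  =>  a a a A A B   (applied A -> a)
  Step 9: a a a A A B  =>  a a a A A A B   (applied A -> A A)
  Step 10: a a a A A A B  =>  a a a a A A B   (applied A -> a)
  Step 11: a a a a A A B  =>  a a a a a A B   (applied A -> a)
  Step 12: a a a a a A B  =>  a a a a a a B   (applied A -> a)
  Step 13: a a a a a a B  =>  a a a a a a B B   (applied B -> B B)
  Step 14: a a a a a a B B  =>  a a a a a a B B B   (applied B -> B B)
  Step 15: a a a a a a B B B  =>  a a a a a a b B B   (applied B -> b)
  Step 16: a a a a a a b B B  =>  a a a a a a b B B B   (applied B -> B B)
  Step 17: a a a a a a b B B B  =>  a a a a a a b B B B B   (applied B -> B B)
  Step 18: a a a a a a b B B B B  =>  a a a a a a b b B B B   (applied B -> b)
  Step 19: a a a a a a b b B B B  =>  a a a a a a b b b B B   (applied B -> b)
  Step 20: a a a a a a b b b B B  =>  a a a a a a b b b b B   (applied B -> b)
  Step 21: a a a a a a b b b b B  =>  a a a a a a b b b b B B   (applied B -> B B)
  Step 22: a a a a a a b b b b B B  =>  a a a a a a b b b b b B   (applied B -> b)
  Step 23: a a a a a a b b b b b B  =>  a a a a a a b b b b b B B   (applied B -> B B)
  Step 24: a a a a a a b b b b b B B  =>  a a a a a a b b b b b B B B   (applied B -> B B)
  Step 25: a a a a a a b b b b b B B B  =>  a a a a a a b b b b b b B B   (applied B -> b)
  Step 26: a a a a a a b b b b b b B B  =>  a a a a a a b b b b b b b B   (applied B -> b)
  Step 27: a a a a a a b b b b b b b B  =>  a a a a a a b b b b b b b B B   (applied B -> B B)
  Step 28: a a a a a a b b b b b b b B B  =>  a a a a a a b b b b b b b b B   (applied B -> b)
  Step 29: a a a a a a b b b b b b b b B  =>  a a a a a a b b b b b b b b b   (applied B -> b)
Final yield: a a a a a a b b b b b b b b b
Total rewrite steps: 29

29


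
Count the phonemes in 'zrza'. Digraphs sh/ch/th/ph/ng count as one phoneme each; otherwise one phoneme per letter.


Parsing 'zrza' greedily, digraphs first:
  'z' -> consonant phoneme (phonemes so far: 1)
  'r' -> consonant phoneme (phonemes so far: 2)
  'z' -> consonant phoneme (phonemes so far: 3)
  'a' -> vowel phoneme (phonemes so far: 4)
Total phonemes: 4

4


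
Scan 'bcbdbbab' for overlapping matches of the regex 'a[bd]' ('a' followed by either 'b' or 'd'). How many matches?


Pattern: a[bd] means 'a' followed by either 'b' or 'd'.
Scanning 'bcbdbbab' position-by-position:
  Pos 0: window 'bc' -> no
  Pos 1: window 'cb' -> no
  Pos 2: window 'bd' -> no
  Pos 3: window 'db' -> no
  Pos 4: window 'bb' -> no
  Pos 5: window 'ba' -> no
  Pos 6: window 'ab' -> MATCH
  Pos 7: window 'b' -> no
Total matches: 1

1


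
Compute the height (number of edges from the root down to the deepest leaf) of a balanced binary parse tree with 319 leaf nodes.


In a balanced binary tree with n leaves the deepest leaf is ceil(log2(n)) edges below the root.
log2(319) = 8.3174
ceil(8.3174) = 9
height (edges) = 9

9


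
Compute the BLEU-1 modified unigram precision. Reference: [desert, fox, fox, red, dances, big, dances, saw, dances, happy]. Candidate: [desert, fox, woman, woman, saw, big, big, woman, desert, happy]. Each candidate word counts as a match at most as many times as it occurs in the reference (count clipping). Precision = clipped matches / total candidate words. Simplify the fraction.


Reference word counts: {'big': 1, 'dances': 3, 'desert': 1, 'fox': 2, 'happy': 1, 'red': 1, 'saw': 1}
Checking each candidate word (with clipping):
  'desert' -> in reference (ref count 1, used 1/1) -> match (matches: 1)
  'fox' -> in reference (ref count 2, used 1/2) -> match (matches: 2)
  'woman' -> not in reference -> no match (matches: 2)
  'woman' -> not in reference -> no match (matches: 2)
  'saw' -> in reference (ref count 1, used 1/1) -> match (matches: 3)
  'big' -> in reference (ref count 1, used 1/1) -> match (matches: 4)
  'big' -> ref count 1 already used up (1/1) -> clipped, no match (matches: 4)
  'woman' -> not in reference -> no match (matches: 4)
  'desert' -> ref count 1 already used up (1/1) -> clipped, no match (matches: 4)
  'happy' -> in reference (ref count 1, used 1/1) -> match (matches: 5)
Clipped matches: 5, Candidate length: 10
Precision = 5/10 = 1/2

1/2


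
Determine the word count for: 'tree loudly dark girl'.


Counting words by splitting on spaces:
  Word 1: 'tree'
  Word 2: 'loudly'
  Word 3: 'dark'
  Word 4: 'girl'
Total words: 4

4


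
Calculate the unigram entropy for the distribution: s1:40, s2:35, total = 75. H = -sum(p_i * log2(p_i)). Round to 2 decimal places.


Computing entropy H = -sum(p_i * log2(p_i)):
  s1: p = 40/75 = 0.5333, -p*log2(p) = 0.4837
  s2: p = 35/75 = 0.4667, -p*log2(p) = 0.5131
H = sum of terms = 0.9968
Rounded to 2 decimals: 1.00

1.00


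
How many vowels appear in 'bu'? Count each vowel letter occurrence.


Scanning each character of 'bu':
  Position 1: 'b' -> consonant (running count: 0)
  Position 2: 'u' -> vowel (running count: 1)
Total vowels: 1

1


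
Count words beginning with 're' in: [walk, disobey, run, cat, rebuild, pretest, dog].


Checking each word for prefix 're':
  'walk' -> no (count: 0)
  'disobey' -> no (count: 0)
  'run' -> no (count: 0)
  'cat' -> no (count: 0)
  'rebuild' -> YES, starts with 're' (count: 1)
  'pretest' -> no (count: 1)
  'dog' -> no (count: 1)
Total with prefix 're': 1

1


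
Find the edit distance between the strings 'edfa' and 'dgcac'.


Building DP table for s1='edfa' (len 4) and s2='dgcac' (len 5):
       d  g  c  a  c
    0  1  2  3  4  5
  e 1  1  2  3  4  5
  d 2  1  2  3  4  5
  f 3  2  2  3  4  5
  a 4  3  3  3  3  4
Edit distance = dp[4][5] = 4

4


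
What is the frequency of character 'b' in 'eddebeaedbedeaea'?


Scanning 'eddebeaedbedeaea' for 'b':
  Position 4: 'b' -> MATCH (count: 1)
  Position 9: 'b' -> MATCH (count: 2)
Total occurrences of 'b': 2

2


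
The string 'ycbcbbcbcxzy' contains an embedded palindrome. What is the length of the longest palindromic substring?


Scanning 'ycbcbbcbcxzy' for palindromic substrings.
Substring at positions 1-8: 'cbcbbcbc'.
Check: reverse('cbcbbcbc') = 'cbcbbcbc' -> palindrome confirmed.
Neighbouring characters ('y' / 'x') break symmetry, so it cannot extend further.
No longer palindromic substring exists; longest length = 8

8


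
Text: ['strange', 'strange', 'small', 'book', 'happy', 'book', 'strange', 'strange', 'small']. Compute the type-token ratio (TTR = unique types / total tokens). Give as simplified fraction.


Tokens: 9
Unique types: ('book', 'happy', 'small', 'strange') = 4
TTR = 4/9
Already in lowest terms.

4/9


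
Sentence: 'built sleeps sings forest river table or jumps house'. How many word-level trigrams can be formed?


Word trigrams from [9] words:
  Trigram 1: (built sleeps sings)
  Trigram 2: (sleeps sings forest)
  Trigram 3: (sings forest river)
  Trigram 4: (forest river table)
  Trigram 5: (river table or)
  Trigram 6: (table or jumps)
  Trigram 7: (or jumps house)
Total word trigrams: 9 - 2 = 7

7


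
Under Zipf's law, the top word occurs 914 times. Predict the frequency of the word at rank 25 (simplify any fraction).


Zipf's law: freq(rank) = f1 / rank
f1 = 914, rank = 25
freq = 914 / 25
GCD(914, 25) = 1
Simplified: 914/25

914/25


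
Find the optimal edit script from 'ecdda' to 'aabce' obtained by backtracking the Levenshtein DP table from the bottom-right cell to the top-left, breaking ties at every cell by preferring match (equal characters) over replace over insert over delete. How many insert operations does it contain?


Edit distance = 5. Backtracking from cell (5, 5) with preference match > replace > insert > delete,
then listing the resulting alignment 'ecdda' -> 'aabce' left to right:
  Step 1: replace e->a
  Step 2: replace c->a
  Step 3: replace d->b
  Step 4: replace d->c
  Step 5: replace a->e
Total insertions: 0

0


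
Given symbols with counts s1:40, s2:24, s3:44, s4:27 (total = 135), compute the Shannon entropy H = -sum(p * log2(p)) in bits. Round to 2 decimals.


Computing entropy H = -sum(p_i * log2(p_i)):
  s1: p = 40/135 = 0.2963, -p*log2(p) = 0.5200
  s2: p = 24/135 = 0.1778, -p*log2(p) = 0.4430
  s3: p = 44/135 = 0.3259, -p*log2(p) = 0.5271
  s4: p = 27/135 = 0.2000, -p*log2(p) = 0.4644
H = sum of terms = 1.9545
Rounded to 2 decimals: 1.95

1.95


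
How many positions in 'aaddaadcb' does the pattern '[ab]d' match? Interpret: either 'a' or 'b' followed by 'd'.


Pattern: [ab]d means either 'a' or 'b' followed by 'd'.
Scanning 'aaddaadcb' position-by-position:
  Pos 0: window 'aa' -> no
  Pos 1: window 'ad' -> MATCH
  Pos 2: window 'dd' -> no
  Pos 3: window 'da' -> no
  Pos 4: window 'aa' -> no
  Pos 5: window 'ad' -> MATCH
  Pos 6: window 'dc' -> no
  Pos 7: window 'cb' -> no
  Pos 8: window 'b' -> no
Total matches: 2

2


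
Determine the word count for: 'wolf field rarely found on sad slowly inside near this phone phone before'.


Counting words by splitting on spaces:
  Word 1: 'wolf'
  Word 2: 'field'
  Word 3: 'rarely'
  Word 4: 'found'
  Word 5: 'on'
  Word 6: 'sad'
  Word 7: 'slowly'
  Word 8: 'inside'
  Word 9: 'near'
  Word 10: 'this'
  Word 11: 'phone'
  Word 12: 'phone'
  Word 13: 'before'
Total words: 13

13


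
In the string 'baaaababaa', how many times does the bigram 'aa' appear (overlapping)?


Scanning 'baaaababaa' for bigram 'aa':
  Position 0: 'ba' -> no
  Position 1: 'aa' -> MATCH
  Position 2: 'aa' -> MATCH
  Position 3: 'aa' -> MATCH
  Position 4: 'ab' -> no
  Position 5: 'ba' -> no
  Position 6: 'ab' -> no
  Position 7: 'ba' -> no
  Position 8: 'aa' -> MATCH
Total matches: 4

4


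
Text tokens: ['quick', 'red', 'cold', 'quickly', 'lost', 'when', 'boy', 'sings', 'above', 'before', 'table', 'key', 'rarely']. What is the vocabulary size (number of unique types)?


Listing all tokens and tracking unique types:
  Token 1: 'quick' -> NEW (unique so far: 1)
  Token 2: 'red' -> NEW (unique so far: 2)
  Token 3: 'cold' -> NEW (unique so far: 3)
  Token 4: 'quickly' -> NEW (unique so far: 4)
  Token 5: 'lost' -> NEW (unique so far: 5)
  Token 6: 'when' -> NEW (unique so far: 6)
  Token 7: 'boy' -> NEW (unique so far: 7)
  Token 8: 'sings' -> NEW (unique so far: 8)
  Token 9: 'above' -> NEW (unique so far: 9)
  Token 10: 'before' -> NEW (unique so far: 10)
  Token 11: 'table' -> NEW (unique so far: 11)
  Token 12: 'key' -> NEW (unique so far: 12)
  Token 13: 'rarely' -> NEW (unique so far: 13)
Unique types: ('above', 'before', 'boy', 'cold', 'key', 'lost', 'quick', 'quickly', 'rarely', 'red', 'sings', 'table', 'when')
Vocabulary size: 13

13
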